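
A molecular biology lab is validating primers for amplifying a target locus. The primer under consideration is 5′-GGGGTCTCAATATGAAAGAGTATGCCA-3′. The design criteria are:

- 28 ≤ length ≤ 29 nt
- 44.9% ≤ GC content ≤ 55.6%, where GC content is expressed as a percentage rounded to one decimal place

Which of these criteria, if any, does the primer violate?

Fails: length, GC content.

Base counts: A=9, T=6, G=8, C=4 (length 27).
length: length 27, outside 28–29 ✗
GC content: GC 12/27 = 44.4%, outside 44.9–55.6% ✗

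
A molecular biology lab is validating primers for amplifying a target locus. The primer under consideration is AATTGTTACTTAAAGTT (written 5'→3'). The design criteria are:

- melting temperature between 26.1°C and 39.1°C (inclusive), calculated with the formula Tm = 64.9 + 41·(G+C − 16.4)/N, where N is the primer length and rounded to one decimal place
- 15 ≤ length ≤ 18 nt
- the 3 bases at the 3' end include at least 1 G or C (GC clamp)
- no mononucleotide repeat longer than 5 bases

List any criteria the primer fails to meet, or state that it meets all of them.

Base counts: A=6, T=8, G=2, C=1 (length 17).
Tm: Tm = 64.9 + 41·(3 − 16.4)/17 = 32.6°C ✓
length: length 17 ✓
GC clamp: 3' end GTT has 1 G/C ✓
homopolymer run: longest run = 3 ✓

Meets all criteria.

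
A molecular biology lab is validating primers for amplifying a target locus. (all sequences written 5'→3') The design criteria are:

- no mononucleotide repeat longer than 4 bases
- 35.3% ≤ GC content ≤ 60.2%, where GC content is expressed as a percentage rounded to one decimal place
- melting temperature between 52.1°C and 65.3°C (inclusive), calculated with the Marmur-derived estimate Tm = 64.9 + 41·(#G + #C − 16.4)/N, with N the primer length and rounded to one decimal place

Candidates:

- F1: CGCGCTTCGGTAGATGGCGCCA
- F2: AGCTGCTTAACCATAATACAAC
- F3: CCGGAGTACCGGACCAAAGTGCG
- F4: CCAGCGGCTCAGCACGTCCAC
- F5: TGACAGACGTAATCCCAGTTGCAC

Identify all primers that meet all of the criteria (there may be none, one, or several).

F1 (22 nt, A=3 T=4 G=8 C=7): longest run = 2 ✓; GC 15/22 = 68.2%, outside 35.3–60.2% ✗; Tm = 64.9 + 41·(15 − 16.4)/22 = 62.3°C ✓ — fails.
F2 (22 nt, A=9 T=5 G=2 C=6): longest run = 2 ✓; GC 8/22 = 36.4% ✓; Tm = 64.9 + 41·(8 − 16.4)/22 = 49.2°C, outside 52.1–65.3°C ✗ — fails.
F3 (23 nt, A=6 T=2 G=8 C=7): longest run = 3 ✓; GC 15/23 = 65.2%, outside 35.3–60.2% ✗; Tm = 64.9 + 41·(15 − 16.4)/23 = 62.4°C ✓ — fails.
F4 (21 nt, A=4 T=2 G=5 C=10): longest run = 2 ✓; GC 15/21 = 71.4%, outside 35.3–60.2% ✗; Tm = 64.9 + 41·(15 − 16.4)/21 = 62.2°C ✓ — fails.
F5 (24 nt, A=7 T=5 G=5 C=7): longest run = 3 ✓; GC 12/24 = 50.0% ✓; Tm = 64.9 + 41·(12 − 16.4)/24 = 57.4°C ✓ — passes.

F5 only.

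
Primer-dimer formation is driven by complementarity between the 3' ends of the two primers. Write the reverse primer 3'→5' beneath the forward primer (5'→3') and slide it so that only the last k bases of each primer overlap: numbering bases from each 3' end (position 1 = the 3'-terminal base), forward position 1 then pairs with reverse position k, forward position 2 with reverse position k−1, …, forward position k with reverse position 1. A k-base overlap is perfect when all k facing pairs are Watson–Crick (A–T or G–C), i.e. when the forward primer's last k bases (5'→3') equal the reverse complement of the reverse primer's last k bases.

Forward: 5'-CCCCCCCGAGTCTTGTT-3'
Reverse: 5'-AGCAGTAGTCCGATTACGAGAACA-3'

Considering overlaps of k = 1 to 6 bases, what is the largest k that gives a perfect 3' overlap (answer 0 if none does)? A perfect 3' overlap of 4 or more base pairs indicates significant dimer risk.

Last 6 bases (5'→3') — forward …CTTGTT, reverse …AGAACA.
Reverse complement of the reverse primer's last 6 bases: TGTTCT; its first k bases are the reverse complement of the reverse primer's last k bases, so a perfect k-base overlap needs the forward primer's last k bases to equal them.
Comparing (forward last k vs required): k=1: T vs T ✓; k=2: TT vs TG ✗; k=3: GTT vs TGT ✗; k=4: TGTT vs TGTT ✓; k=5: TTGTT vs TGTTC ✗; k=6: CTTGTT vs TGTTCT ✗.
Perfect overlaps at k = 1, 4; the largest is 4.

Longest perfect overlap: 4 complementary base pairs; significant dimer risk (threshold 4).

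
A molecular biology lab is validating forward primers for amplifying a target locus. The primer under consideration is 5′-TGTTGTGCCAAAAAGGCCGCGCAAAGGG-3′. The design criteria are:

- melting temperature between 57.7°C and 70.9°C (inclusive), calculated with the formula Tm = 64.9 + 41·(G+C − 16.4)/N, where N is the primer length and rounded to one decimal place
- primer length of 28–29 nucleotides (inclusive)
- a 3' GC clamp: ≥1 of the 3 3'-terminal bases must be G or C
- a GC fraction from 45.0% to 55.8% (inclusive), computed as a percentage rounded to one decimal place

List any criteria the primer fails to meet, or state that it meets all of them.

Fails: GC content.

Base counts: A=8, T=4, G=10, C=6 (length 28).
Tm: Tm = 64.9 + 41·(16 − 16.4)/28 = 64.3°C ✓
length: length 28 ✓
GC clamp: 3' end GGG has 3 G/C ✓
GC content: GC 16/28 = 57.1%, outside 45.0–55.8% ✗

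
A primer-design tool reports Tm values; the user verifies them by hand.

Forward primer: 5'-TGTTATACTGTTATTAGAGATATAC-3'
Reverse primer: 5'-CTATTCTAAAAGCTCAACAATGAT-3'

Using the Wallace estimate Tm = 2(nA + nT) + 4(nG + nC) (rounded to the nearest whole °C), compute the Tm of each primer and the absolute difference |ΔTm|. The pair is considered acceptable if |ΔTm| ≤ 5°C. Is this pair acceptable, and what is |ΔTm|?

Forward: A=8 T=11 G=4 C=2 → Tm = 2·19 + 4·6 = 62°C.
Reverse: A=10 T=7 G=2 C=5 → Tm = 2·17 + 4·7 = 62°C.
|ΔTm| = |62 − 62| = 0°C, ≤ 5°C.

|ΔTm| = 0°C; the pair is acceptable.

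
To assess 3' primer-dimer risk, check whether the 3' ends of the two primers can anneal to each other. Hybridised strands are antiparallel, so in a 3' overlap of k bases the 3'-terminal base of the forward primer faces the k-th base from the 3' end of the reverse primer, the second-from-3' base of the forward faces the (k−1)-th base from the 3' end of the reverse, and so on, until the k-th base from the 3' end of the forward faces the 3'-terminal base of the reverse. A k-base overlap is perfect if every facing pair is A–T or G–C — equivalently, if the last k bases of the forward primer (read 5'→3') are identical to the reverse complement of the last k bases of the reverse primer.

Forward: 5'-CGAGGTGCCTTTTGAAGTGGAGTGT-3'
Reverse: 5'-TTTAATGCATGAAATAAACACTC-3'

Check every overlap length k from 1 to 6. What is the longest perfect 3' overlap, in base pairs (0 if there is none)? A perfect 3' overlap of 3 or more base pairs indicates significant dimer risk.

Longest perfect overlap: 6 complementary base pairs; significant dimer risk (threshold 3).

Last 6 bases (5'→3') — forward …GAGTGT, reverse …ACACTC.
Reverse complement of the reverse primer's last 6 bases: GAGTGT; its first k bases are the reverse complement of the reverse primer's last k bases, so a perfect k-base overlap needs the forward primer's last k bases to equal them.
Comparing (forward last k vs required): k=1: T vs G ✗; k=2: GT vs GA ✗; k=3: TGT vs GAG ✗; k=4: GTGT vs GAGT ✗; k=5: AGTGT vs GAGTG ✗; k=6: GAGTGT vs GAGTGT ✓.
Only k = 6 is perfect, so the longest perfect 3' overlap is 6.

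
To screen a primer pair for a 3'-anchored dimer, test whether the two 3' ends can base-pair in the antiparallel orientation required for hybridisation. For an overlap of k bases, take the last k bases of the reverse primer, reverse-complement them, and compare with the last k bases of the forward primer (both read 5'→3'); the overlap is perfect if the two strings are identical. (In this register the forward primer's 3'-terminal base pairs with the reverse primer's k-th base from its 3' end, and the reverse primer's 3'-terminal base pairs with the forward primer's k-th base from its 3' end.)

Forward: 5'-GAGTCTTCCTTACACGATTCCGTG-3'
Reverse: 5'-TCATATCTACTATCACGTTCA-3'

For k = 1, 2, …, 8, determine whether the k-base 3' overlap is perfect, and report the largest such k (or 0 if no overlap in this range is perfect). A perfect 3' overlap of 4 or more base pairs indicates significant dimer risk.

Longest perfect overlap: 2 complementary base pairs; below the dimer-risk threshold (threshold 4).

Last 8 bases (5'→3') — forward …ATTCCGTG, reverse …CACGTTCA.
Reverse complement of the reverse primer's last 8 bases: TGAACGTG; its first k bases are the reverse complement of the reverse primer's last k bases, so a perfect k-base overlap needs the forward primer's last k bases to equal them.
Comparing (forward last k vs required): k=1: G vs T ✗; k=2: TG vs TG ✓; k=3: GTG vs TGA ✗; k=4: CGTG vs TGAA ✗; k=5: CCGTG vs TGAAC ✗; k=6: TCCGTG vs TGAACG ✗; k=7: TTCCGTG vs TGAACGT ✗; k=8: ATTCCGTG vs TGAACGTG ✗.
Only k = 2 is perfect, so the longest perfect 3' overlap is 2.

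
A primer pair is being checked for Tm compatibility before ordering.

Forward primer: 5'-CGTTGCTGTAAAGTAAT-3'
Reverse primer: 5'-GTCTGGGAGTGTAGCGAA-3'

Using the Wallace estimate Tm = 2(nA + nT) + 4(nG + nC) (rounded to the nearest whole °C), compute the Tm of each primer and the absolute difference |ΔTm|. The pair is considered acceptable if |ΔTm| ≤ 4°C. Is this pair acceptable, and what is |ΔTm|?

Forward: A=5 T=6 G=4 C=2 → Tm = 2·11 + 4·6 = 46°C.
Reverse: A=4 T=4 G=8 C=2 → Tm = 2·8 + 4·10 = 56°C.
|ΔTm| = |46 − 56| = 10°C, > 4°C.

|ΔTm| = 10°C; the pair is not acceptable.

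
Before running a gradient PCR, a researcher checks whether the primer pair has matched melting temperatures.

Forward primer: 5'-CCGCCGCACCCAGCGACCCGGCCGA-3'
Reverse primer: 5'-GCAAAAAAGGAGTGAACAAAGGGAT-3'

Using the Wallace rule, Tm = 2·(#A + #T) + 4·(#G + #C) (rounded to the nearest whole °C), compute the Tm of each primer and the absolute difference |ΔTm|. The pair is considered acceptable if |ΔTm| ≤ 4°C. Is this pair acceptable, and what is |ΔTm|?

Forward: A=4 T=0 G=7 C=14 → Tm = 2·4 + 4·21 = 92°C.
Reverse: A=13 T=2 G=8 C=2 → Tm = 2·15 + 4·10 = 70°C.
|ΔTm| = |92 − 70| = 22°C, > 4°C.

|ΔTm| = 22°C; the pair is not acceptable.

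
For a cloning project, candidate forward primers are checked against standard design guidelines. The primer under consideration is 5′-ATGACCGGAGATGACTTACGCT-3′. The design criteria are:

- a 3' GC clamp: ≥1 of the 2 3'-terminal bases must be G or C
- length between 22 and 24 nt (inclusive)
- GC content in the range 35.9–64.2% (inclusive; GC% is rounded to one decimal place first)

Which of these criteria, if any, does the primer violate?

Base counts: A=6, T=5, G=6, C=5 (length 22).
GC clamp: 3' end CT has 1 G/C ✓
length: length 22 ✓
GC content: GC 11/22 = 50.0% ✓

Meets all criteria.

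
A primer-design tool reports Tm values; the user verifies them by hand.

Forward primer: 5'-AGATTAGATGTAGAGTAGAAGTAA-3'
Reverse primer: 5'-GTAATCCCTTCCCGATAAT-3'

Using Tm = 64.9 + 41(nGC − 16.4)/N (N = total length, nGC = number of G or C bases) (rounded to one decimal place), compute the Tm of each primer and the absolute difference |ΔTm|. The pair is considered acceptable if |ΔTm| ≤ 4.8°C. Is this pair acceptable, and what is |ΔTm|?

Forward: G+C = 7, N = 24 → Tm = 64.9 + 41·(7 − 16.4)/24 = 48.8°C.
Reverse: G+C = 8, N = 19 → Tm = 64.9 + 41·(8 − 16.4)/19 = 46.8°C.
|ΔTm| = |48.8 − 46.8| = 2.0°C, ≤ 4.8°C.

|ΔTm| = 2.0°C; the pair is acceptable.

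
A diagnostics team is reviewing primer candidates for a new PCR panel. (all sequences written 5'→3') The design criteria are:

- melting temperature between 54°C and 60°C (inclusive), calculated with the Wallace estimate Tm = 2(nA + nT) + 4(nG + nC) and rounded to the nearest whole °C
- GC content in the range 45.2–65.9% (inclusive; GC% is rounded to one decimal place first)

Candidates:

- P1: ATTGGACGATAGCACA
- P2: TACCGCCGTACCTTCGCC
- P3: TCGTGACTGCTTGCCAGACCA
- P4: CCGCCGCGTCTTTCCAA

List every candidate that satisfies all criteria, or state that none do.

P4 only.

P1 (16 nt, A=6 T=3 G=4 C=3): Tm = 2·9 + 4·7 = 46°C, outside 54–60°C ✗; GC 7/16 = 43.8%, outside 45.2–65.9% ✗ — fails.
P2 (18 nt, A=2 T=4 G=3 C=9): Tm = 2·6 + 4·12 = 60°C ✓; GC 12/18 = 66.7%, outside 45.2–65.9% ✗ — fails.
P3 (21 nt, A=4 T=5 G=5 C=7): Tm = 2·9 + 4·12 = 66°C, outside 54–60°C ✗; GC 12/21 = 57.1% ✓ — fails.
P4 (17 nt, A=2 T=4 G=3 C=8): Tm = 2·6 + 4·11 = 56°C ✓; GC 11/17 = 64.7% ✓ — passes.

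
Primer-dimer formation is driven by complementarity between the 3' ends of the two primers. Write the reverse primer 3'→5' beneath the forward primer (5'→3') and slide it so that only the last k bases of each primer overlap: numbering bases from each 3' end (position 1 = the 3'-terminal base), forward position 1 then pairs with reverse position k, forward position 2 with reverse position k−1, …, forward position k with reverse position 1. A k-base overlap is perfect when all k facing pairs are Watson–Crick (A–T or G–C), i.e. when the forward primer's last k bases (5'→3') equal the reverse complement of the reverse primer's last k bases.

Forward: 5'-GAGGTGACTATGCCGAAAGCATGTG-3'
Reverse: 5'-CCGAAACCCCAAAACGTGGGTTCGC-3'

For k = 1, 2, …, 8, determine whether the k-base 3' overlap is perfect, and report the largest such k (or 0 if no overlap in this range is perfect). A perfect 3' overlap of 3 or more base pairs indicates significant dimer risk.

Longest perfect overlap: 1 complementary base pair; below the dimer-risk threshold (threshold 3).

Last 8 bases (5'→3') — forward …AGCATGTG, reverse …GGGTTCGC.
Reverse complement of the reverse primer's last 8 bases: GCGAACCC; its first k bases are the reverse complement of the reverse primer's last k bases, so a perfect k-base overlap needs the forward primer's last k bases to equal them.
Comparing (forward last k vs required): k=1: G vs G ✓; k=2: TG vs GC ✗; k=3: GTG vs GCG ✗; k=4: TGTG vs GCGA ✗; k=5: ATGTG vs GCGAA ✗; k=6: CATGTG vs GCGAAC ✗; k=7: GCATGTG vs GCGAACC ✗; k=8: AGCATGTG vs GCGAACCC ✗.
Only k = 1 is perfect, so the longest perfect 3' overlap is 1.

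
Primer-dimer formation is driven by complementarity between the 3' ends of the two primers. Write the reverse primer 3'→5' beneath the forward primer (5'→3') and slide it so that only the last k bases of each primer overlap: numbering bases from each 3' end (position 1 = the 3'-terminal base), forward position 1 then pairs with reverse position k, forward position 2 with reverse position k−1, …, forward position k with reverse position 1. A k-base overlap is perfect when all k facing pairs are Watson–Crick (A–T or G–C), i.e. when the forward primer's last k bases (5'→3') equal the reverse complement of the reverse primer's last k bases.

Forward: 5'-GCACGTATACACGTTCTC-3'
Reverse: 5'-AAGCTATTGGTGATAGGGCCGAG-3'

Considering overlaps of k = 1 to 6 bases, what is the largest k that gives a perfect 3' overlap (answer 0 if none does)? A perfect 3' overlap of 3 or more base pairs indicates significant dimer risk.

Last 6 bases (5'→3') — forward …GTTCTC, reverse …GCCGAG.
Reverse complement of the reverse primer's last 6 bases: CTCGGC; its first k bases are the reverse complement of the reverse primer's last k bases, so a perfect k-base overlap needs the forward primer's last k bases to equal them.
Comparing (forward last k vs required): k=1: C vs C ✓; k=2: TC vs CT ✗; k=3: CTC vs CTC ✓; k=4: TCTC vs CTCG ✗; k=5: TTCTC vs CTCGG ✗; k=6: GTTCTC vs CTCGGC ✗.
Perfect overlaps at k = 1, 3; the largest is 3.

Longest perfect overlap: 3 complementary base pairs; significant dimer risk (threshold 3).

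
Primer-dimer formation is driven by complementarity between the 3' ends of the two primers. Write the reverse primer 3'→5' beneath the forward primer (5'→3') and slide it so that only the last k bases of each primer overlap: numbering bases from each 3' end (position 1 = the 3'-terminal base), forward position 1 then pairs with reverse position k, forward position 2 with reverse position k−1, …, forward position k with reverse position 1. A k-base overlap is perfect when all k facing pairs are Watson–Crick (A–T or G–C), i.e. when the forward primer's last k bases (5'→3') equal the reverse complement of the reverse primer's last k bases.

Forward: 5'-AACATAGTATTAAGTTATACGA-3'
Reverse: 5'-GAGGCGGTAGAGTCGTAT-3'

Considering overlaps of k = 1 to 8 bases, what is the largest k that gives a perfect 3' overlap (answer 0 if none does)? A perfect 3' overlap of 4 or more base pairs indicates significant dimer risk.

Longest perfect overlap: 6 complementary base pairs; significant dimer risk (threshold 4).

Last 8 bases (5'→3') — forward …TTATACGA, reverse …AGTCGTAT.
Reverse complement of the reverse primer's last 8 bases: ATACGACT; its first k bases are the reverse complement of the reverse primer's last k bases, so a perfect k-base overlap needs the forward primer's last k bases to equal them.
Comparing (forward last k vs required): k=1: A vs A ✓; k=2: GA vs AT ✗; k=3: CGA vs ATA ✗; k=4: ACGA vs ATAC ✗; k=5: TACGA vs ATACG ✗; k=6: ATACGA vs ATACGA ✓; k=7: TATACGA vs ATACGAC ✗; k=8: TTATACGA vs ATACGACT ✗.
Perfect overlaps at k = 1, 6; the largest is 6.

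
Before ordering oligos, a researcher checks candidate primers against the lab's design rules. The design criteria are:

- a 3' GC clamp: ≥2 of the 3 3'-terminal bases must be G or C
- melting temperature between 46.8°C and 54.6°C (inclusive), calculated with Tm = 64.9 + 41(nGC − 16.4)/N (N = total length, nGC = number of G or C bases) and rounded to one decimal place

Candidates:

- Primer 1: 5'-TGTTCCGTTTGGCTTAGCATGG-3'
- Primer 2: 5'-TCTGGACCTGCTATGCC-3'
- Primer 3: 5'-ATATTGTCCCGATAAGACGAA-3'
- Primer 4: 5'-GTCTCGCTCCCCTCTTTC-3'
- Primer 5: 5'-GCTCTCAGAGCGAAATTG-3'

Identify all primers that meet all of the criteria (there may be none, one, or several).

Primer 1 (22 nt, A=2 T=9 G=7 C=4): 3' end TGG has 2 G/C ✓; Tm = 64.9 + 41·(11 − 16.4)/22 = 54.8°C, outside 46.8–54.6°C ✗ — fails.
Primer 2 (17 nt, A=2 T=5 G=4 C=6): 3' end GCC has 3 G/C ✓; Tm = 64.9 + 41·(10 − 16.4)/17 = 49.5°C ✓ — passes.
Primer 3 (21 nt, A=8 T=5 G=4 C=4): 3' end GAA has 1 G/C, need ≥2 ✗; Tm = 64.9 + 41·(8 − 16.4)/21 = 48.5°C ✓ — fails.
Primer 4 (18 nt, A=0 T=7 G=2 C=9): 3' end TTC has 1 G/C, need ≥2 ✗; Tm = 64.9 + 41·(11 − 16.4)/18 = 52.6°C ✓ — fails.
Primer 5 (18 nt, A=5 T=4 G=5 C=4): 3' end TTG has 1 G/C, need ≥2 ✗; Tm = 64.9 + 41·(9 − 16.4)/18 = 48.0°C ✓ — fails.

Primer 2 only.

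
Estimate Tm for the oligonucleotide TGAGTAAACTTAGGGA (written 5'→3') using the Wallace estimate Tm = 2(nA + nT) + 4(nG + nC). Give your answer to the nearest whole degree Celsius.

Base counts: A=6, T=4, G=5, C=1 (length 16).
Tm = 2·(6+4) + 4·(5+1) = 2·10 + 4·6 = 20 + 24 = 44°C.

44°C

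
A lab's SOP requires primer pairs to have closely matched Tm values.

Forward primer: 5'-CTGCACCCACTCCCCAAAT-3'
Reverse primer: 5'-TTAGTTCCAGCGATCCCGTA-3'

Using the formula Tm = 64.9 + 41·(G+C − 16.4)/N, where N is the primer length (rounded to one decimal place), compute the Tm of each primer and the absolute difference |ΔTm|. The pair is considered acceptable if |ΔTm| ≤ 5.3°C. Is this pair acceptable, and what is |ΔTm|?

Forward: G+C = 11, N = 19 → Tm = 64.9 + 41·(11 − 16.4)/19 = 53.2°C.
Reverse: G+C = 10, N = 20 → Tm = 64.9 + 41·(10 − 16.4)/20 = 51.8°C.
|ΔTm| = |53.2 − 51.8| = 1.4°C, ≤ 5.3°C.

|ΔTm| = 1.4°C; the pair is acceptable.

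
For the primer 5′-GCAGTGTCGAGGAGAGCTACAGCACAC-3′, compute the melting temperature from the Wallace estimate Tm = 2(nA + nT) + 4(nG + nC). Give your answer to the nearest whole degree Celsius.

86°C

Base counts: A=8, T=3, G=9, C=7 (length 27).
Tm = 2·(8+3) + 4·(9+7) = 2·11 + 4·16 = 22 + 64 = 86°C.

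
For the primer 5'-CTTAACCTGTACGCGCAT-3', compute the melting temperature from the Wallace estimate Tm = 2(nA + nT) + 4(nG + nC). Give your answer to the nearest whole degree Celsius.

Base counts: A=4, T=5, G=3, C=6 (length 18).
Tm = 2·(4+5) + 4·(3+6) = 2·9 + 4·9 = 18 + 36 = 54°C.

54°C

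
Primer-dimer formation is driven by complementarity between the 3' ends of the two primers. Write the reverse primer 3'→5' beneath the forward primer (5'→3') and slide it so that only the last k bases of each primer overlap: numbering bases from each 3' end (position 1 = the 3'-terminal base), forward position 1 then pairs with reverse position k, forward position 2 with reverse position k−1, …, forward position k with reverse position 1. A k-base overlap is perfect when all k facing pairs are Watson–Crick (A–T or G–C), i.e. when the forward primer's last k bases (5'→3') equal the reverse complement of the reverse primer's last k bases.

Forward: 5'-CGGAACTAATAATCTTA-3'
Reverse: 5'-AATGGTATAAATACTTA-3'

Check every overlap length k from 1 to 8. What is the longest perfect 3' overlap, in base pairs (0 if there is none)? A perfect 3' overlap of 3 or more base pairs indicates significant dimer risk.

Longest perfect overlap: 2 complementary base pairs; below the dimer-risk threshold (threshold 3).

Last 8 bases (5'→3') — forward …TAATCTTA, reverse …AATACTTA.
Reverse complement of the reverse primer's last 8 bases: TAAGTATT; its first k bases are the reverse complement of the reverse primer's last k bases, so a perfect k-base overlap needs the forward primer's last k bases to equal them.
Comparing (forward last k vs required): k=1: A vs T ✗; k=2: TA vs TA ✓; k=3: TTA vs TAA ✗; k=4: CTTA vs TAAG ✗; k=5: TCTTA vs TAAGT ✗; k=6: ATCTTA vs TAAGTA ✗; k=7: AATCTTA vs TAAGTAT ✗; k=8: TAATCTTA vs TAAGTATT ✗.
Only k = 2 is perfect, so the longest perfect 3' overlap is 2.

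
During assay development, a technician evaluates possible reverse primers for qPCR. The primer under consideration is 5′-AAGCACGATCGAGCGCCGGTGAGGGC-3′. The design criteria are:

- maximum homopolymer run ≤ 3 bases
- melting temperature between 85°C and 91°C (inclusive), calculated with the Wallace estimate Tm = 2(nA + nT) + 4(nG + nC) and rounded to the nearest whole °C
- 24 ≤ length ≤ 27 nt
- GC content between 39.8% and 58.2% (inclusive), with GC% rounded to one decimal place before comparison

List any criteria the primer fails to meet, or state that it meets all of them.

Fails: GC content.

Base counts: A=6, T=2, G=11, C=7 (length 26).
homopolymer run: longest run = 3 ✓
Tm: Tm = 2·8 + 4·18 = 88°C ✓
length: length 26 ✓
GC content: GC 18/26 = 69.2%, outside 39.8–58.2% ✗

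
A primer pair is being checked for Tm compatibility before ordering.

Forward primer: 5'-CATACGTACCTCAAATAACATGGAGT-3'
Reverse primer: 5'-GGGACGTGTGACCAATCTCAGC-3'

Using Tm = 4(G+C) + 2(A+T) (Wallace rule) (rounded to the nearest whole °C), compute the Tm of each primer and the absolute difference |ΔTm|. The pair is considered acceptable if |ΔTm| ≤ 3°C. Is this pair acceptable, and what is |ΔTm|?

Forward: A=10 T=6 G=4 C=6 → Tm = 2·16 + 4·10 = 72°C.
Reverse: A=5 T=4 G=7 C=6 → Tm = 2·9 + 4·13 = 70°C.
|ΔTm| = |72 − 70| = 2°C, ≤ 3°C.

|ΔTm| = 2°C; the pair is acceptable.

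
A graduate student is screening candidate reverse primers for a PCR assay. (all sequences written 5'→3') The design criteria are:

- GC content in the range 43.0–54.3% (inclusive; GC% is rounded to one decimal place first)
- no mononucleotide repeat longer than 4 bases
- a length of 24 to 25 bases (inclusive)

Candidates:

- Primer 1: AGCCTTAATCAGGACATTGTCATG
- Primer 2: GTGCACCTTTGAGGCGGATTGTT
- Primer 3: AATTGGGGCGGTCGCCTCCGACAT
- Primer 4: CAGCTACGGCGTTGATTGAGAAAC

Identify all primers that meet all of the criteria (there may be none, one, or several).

Primer 1 (24 nt, A=7 T=7 G=5 C=5): GC 10/24 = 41.7%, outside 43.0–54.3% ✗; longest run = 2 ✓; length 24 ✓ — fails.
Primer 2 (23 nt, A=3 T=8 G=8 C=4): GC 12/23 = 52.2% ✓; longest run = 3 ✓; length 23, outside 24–25 ✗ — fails.
Primer 3 (24 nt, A=4 T=5 G=8 C=7): GC 15/24 = 62.5%, outside 43.0–54.3% ✗; longest run = 4 ✓; length 24 ✓ — fails.
Primer 4 (24 nt, A=7 T=5 G=7 C=5): GC 12/24 = 50.0% ✓; longest run = 3 ✓; length 24 ✓ — passes.

Primer 4 only.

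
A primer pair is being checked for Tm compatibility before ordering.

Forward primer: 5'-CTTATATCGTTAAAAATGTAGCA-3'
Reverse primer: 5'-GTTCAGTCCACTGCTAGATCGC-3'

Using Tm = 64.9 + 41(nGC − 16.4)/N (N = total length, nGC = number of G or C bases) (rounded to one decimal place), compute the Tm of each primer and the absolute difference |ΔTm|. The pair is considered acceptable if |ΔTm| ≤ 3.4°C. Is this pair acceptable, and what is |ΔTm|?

|ΔTm| = 10.3°C; the pair is not acceptable.

Forward: G+C = 6, N = 23 → Tm = 64.9 + 41·(6 − 16.4)/23 = 46.4°C.
Reverse: G+C = 12, N = 22 → Tm = 64.9 + 41·(12 − 16.4)/22 = 56.7°C.
|ΔTm| = |46.4 − 56.7| = 10.3°C, > 3.4°C.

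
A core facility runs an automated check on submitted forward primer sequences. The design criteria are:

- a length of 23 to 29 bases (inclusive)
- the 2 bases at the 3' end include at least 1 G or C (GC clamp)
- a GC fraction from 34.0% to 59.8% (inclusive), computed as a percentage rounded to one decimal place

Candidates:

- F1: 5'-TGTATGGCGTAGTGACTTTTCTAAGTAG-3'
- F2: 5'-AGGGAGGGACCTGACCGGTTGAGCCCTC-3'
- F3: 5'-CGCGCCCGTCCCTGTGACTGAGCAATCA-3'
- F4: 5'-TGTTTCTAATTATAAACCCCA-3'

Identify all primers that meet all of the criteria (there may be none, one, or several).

F1 only.

F1 (28 nt, A=6 T=11 G=8 C=3): length 28 ✓; 3' end AG has 1 G/C ✓; GC 11/28 = 39.3% ✓ — passes.
F2 (28 nt, A=5 T=4 G=11 C=8): length 28 ✓; 3' end TC has 1 G/C ✓; GC 19/28 = 67.9%, outside 34.0–59.8% ✗ — fails.
F3 (28 nt, A=5 T=5 G=7 C=11): length 28 ✓; 3' end CA has 1 G/C ✓; GC 18/28 = 64.3%, outside 34.0–59.8% ✗ — fails.
F4 (21 nt, A=7 T=8 G=1 C=5): length 21, outside 23–29 ✗; 3' end CA has 1 G/C ✓; GC 6/21 = 28.6%, outside 34.0–59.8% ✗ — fails.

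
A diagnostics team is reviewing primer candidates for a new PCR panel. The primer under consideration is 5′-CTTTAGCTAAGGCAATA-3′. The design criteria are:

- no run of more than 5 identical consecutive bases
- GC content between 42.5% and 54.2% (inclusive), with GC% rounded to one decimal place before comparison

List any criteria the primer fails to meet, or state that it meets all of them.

Base counts: A=6, T=5, G=3, C=3 (length 17).
homopolymer run: longest run = 3 ✓
GC content: GC 6/17 = 35.3%, outside 42.5–54.2% ✗

Fails: GC content.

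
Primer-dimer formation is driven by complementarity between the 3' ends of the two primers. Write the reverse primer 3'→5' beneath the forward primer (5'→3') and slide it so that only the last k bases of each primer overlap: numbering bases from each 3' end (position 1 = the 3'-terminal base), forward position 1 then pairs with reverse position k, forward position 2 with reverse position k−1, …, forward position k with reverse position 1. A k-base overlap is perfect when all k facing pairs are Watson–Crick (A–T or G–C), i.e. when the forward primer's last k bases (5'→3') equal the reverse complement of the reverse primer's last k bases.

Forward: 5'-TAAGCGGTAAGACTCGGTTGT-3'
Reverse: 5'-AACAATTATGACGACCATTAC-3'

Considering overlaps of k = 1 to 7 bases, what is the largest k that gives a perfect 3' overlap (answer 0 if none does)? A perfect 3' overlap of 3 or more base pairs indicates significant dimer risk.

Longest perfect overlap: 2 complementary base pairs; below the dimer-risk threshold (threshold 3).

Last 7 bases (5'→3') — forward …CGGTTGT, reverse …CCATTAC.
Reverse complement of the reverse primer's last 7 bases: GTAATGG; its first k bases are the reverse complement of the reverse primer's last k bases, so a perfect k-base overlap needs the forward primer's last k bases to equal them.
Comparing (forward last k vs required): k=1: T vs G ✗; k=2: GT vs GT ✓; k=3: TGT vs GTA ✗; k=4: TTGT vs GTAA ✗; k=5: GTTGT vs GTAAT ✗; k=6: GGTTGT vs GTAATG ✗; k=7: CGGTTGT vs GTAATGG ✗.
Only k = 2 is perfect, so the longest perfect 3' overlap is 2.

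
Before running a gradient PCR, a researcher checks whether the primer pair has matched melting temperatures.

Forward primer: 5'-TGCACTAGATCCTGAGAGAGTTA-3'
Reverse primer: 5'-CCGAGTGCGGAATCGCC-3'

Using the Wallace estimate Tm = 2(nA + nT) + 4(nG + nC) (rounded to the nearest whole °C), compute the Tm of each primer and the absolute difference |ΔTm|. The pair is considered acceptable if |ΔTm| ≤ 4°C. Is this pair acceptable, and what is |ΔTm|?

Forward: A=7 T=6 G=6 C=4 → Tm = 2·13 + 4·10 = 66°C.
Reverse: A=3 T=2 G=6 C=6 → Tm = 2·5 + 4·12 = 58°C.
|ΔTm| = |66 − 58| = 8°C, > 4°C.

|ΔTm| = 8°C; the pair is not acceptable.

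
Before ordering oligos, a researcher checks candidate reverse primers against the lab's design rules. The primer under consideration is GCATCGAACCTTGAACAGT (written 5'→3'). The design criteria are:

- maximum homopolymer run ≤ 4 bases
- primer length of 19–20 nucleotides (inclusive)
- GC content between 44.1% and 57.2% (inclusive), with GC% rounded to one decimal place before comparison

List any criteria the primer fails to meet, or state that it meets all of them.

Meets all criteria.

Base counts: A=6, T=4, G=4, C=5 (length 19).
homopolymer run: longest run = 2 ✓
length: length 19 ✓
GC content: GC 9/19 = 47.4% ✓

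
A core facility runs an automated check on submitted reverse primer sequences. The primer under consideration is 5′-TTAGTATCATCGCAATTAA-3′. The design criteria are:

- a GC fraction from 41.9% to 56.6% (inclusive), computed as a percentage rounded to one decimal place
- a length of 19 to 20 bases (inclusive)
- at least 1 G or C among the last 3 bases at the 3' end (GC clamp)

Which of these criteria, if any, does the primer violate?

Fails: GC content, GC clamp.

Base counts: A=7, T=7, G=2, C=3 (length 19).
GC content: GC 5/19 = 26.3%, outside 41.9–56.6% ✗
length: length 19 ✓
GC clamp: 3' end TAA has 0 G/C, need ≥1 ✗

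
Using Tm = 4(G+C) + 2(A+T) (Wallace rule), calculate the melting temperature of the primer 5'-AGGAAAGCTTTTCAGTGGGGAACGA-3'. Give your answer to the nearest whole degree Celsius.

Base counts: A=8, T=5, G=9, C=3 (length 25).
Tm = 2·(8+5) + 4·(9+3) = 2·13 + 4·12 = 26 + 48 = 74°C.

74°C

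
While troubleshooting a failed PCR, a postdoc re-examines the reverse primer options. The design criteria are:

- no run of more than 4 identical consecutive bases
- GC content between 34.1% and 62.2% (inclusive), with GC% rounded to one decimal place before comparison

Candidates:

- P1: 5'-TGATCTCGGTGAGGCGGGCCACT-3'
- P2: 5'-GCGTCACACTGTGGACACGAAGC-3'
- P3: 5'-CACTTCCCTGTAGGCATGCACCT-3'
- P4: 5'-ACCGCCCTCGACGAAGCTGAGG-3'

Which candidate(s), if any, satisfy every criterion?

P2 and P3.

P1 (23 nt, A=3 T=5 G=9 C=6): longest run = 3 ✓; GC 15/23 = 65.2%, outside 34.1–62.2% ✗ — fails.
P2 (23 nt, A=6 T=3 G=7 C=7): longest run = 2 ✓; GC 14/23 = 60.9% ✓ — passes.
P3 (23 nt, A=4 T=6 G=4 C=9): longest run = 3 ✓; GC 13/23 = 56.5% ✓ — passes.
P4 (22 nt, A=5 T=2 G=7 C=8): longest run = 3 ✓; GC 15/22 = 68.2%, outside 34.1–62.2% ✗ — fails.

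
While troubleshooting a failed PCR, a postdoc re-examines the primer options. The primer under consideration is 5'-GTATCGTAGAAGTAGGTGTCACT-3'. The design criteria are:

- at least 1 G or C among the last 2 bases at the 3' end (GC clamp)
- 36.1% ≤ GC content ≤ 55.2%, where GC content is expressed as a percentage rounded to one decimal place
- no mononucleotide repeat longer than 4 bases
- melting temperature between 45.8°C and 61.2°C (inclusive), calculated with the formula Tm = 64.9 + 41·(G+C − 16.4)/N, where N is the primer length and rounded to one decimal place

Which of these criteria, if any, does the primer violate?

Meets all criteria.

Base counts: A=6, T=7, G=7, C=3 (length 23).
GC clamp: 3' end CT has 1 G/C ✓
GC content: GC 10/23 = 43.5% ✓
homopolymer run: longest run = 2 ✓
Tm: Tm = 64.9 + 41·(10 − 16.4)/23 = 53.5°C ✓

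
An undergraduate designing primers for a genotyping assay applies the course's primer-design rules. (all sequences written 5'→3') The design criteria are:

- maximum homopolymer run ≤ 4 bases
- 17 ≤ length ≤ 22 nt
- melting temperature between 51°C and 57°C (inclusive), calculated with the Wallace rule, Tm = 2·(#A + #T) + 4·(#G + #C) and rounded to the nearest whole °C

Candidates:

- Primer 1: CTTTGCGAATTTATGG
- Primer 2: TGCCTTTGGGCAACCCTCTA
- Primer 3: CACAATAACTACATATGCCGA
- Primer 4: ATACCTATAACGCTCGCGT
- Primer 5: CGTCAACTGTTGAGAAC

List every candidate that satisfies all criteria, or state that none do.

Primer 1 (16 nt, A=3 T=7 G=4 C=2): longest run = 3 ✓; length 16, outside 17–22 ✗; Tm = 2·10 + 4·6 = 44°C, outside 51–57°C ✗ — fails.
Primer 2 (20 nt, A=3 T=6 G=4 C=7): longest run = 3 ✓; length 20 ✓; Tm = 2·9 + 4·11 = 62°C, outside 51–57°C ✗ — fails.
Primer 3 (21 nt, A=9 T=4 G=2 C=6): longest run = 2 ✓; length 21 ✓; Tm = 2·13 + 4·8 = 58°C, outside 51–57°C ✗ — fails.
Primer 4 (19 nt, A=5 T=5 G=3 C=6): longest run = 2 ✓; length 19 ✓; Tm = 2·10 + 4·9 = 56°C ✓ — passes.
Primer 5 (17 nt, A=5 T=4 G=4 C=4): longest run = 2 ✓; length 17 ✓; Tm = 2·9 + 4·8 = 50°C, outside 51–57°C ✗ — fails.

Primer 4 only.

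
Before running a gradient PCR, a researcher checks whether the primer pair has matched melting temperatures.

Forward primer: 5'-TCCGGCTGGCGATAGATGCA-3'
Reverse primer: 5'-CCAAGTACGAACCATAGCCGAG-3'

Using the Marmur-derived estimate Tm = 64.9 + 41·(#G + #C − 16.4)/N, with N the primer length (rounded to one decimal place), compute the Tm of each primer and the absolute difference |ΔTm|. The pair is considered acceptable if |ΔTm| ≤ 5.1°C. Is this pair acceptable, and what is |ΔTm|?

|ΔTm| = 0.8°C; the pair is acceptable.

Forward: G+C = 12, N = 20 → Tm = 64.9 + 41·(12 − 16.4)/20 = 55.9°C.
Reverse: G+C = 12, N = 22 → Tm = 64.9 + 41·(12 − 16.4)/22 = 56.7°C.
|ΔTm| = |55.9 − 56.7| = 0.8°C, ≤ 5.1°C.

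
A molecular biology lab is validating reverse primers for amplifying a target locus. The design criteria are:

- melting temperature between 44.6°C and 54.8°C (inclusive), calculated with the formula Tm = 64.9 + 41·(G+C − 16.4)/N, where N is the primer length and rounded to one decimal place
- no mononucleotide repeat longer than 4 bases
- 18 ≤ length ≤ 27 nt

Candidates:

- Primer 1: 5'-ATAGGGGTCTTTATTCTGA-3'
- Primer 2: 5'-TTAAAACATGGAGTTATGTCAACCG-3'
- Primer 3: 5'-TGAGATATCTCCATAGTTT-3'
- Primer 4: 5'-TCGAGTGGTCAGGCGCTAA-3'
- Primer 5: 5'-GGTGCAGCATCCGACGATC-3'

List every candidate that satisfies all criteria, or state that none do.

Primer 1 (19 nt, A=4 T=8 G=5 C=2): Tm = 64.9 + 41·(7 − 16.4)/19 = 44.6°C ✓; longest run = 4 ✓; length 19 ✓ — passes.
Primer 2 (25 nt, A=9 T=7 G=5 C=4): Tm = 64.9 + 41·(9 − 16.4)/25 = 52.8°C ✓; longest run = 4 ✓; length 25 ✓ — passes.
Primer 3 (19 nt, A=5 T=8 G=3 C=3): Tm = 64.9 + 41·(6 − 16.4)/19 = 42.5°C, outside 44.6–54.8°C ✗; longest run = 3 ✓; length 19 ✓ — fails.
Primer 4 (19 nt, A=4 T=4 G=7 C=4): Tm = 64.9 + 41·(11 − 16.4)/19 = 53.2°C ✓; longest run = 2 ✓; length 19 ✓ — passes.
Primer 5 (19 nt, A=4 T=3 G=6 C=6): Tm = 64.9 + 41·(12 − 16.4)/19 = 55.4°C, outside 44.6–54.8°C ✗; longest run = 2 ✓; length 19 ✓ — fails.

Primer 1, Primer 2 and Primer 4.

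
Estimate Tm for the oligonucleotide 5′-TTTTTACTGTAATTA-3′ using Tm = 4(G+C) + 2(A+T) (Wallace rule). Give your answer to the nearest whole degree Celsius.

Base counts: A=4, T=9, G=1, C=1 (length 15).
Tm = 2·(4+9) + 4·(1+1) = 2·13 + 4·2 = 26 + 8 = 34°C.

34°C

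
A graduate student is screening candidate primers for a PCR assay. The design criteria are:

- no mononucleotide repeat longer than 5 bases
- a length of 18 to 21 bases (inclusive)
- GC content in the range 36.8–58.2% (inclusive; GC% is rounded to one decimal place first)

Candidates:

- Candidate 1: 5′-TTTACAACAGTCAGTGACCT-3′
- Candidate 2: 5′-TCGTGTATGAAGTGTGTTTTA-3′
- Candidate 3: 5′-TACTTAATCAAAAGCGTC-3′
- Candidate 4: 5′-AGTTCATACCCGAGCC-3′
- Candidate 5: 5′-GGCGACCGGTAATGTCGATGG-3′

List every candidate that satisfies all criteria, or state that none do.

Candidate 1 (20 nt, A=6 T=6 G=3 C=5): longest run = 3 ✓; length 20 ✓; GC 8/20 = 40.0% ✓ — passes.
Candidate 2 (21 nt, A=4 T=10 G=6 C=1): longest run = 4 ✓; length 21 ✓; GC 7/21 = 33.3%, outside 36.8–58.2% ✗ — fails.
Candidate 3 (18 nt, A=7 T=5 G=2 C=4): longest run = 4 ✓; length 18 ✓; GC 6/18 = 33.3%, outside 36.8–58.2% ✗ — fails.
Candidate 4 (16 nt, A=4 T=3 G=3 C=6): longest run = 3 ✓; length 16, outside 18–21 ✗; GC 9/16 = 56.3% ✓ — fails.
Candidate 5 (21 nt, A=4 T=4 G=9 C=4): longest run = 2 ✓; length 21 ✓; GC 13/21 = 61.9%, outside 36.8–58.2% ✗ — fails.

Candidate 1 only.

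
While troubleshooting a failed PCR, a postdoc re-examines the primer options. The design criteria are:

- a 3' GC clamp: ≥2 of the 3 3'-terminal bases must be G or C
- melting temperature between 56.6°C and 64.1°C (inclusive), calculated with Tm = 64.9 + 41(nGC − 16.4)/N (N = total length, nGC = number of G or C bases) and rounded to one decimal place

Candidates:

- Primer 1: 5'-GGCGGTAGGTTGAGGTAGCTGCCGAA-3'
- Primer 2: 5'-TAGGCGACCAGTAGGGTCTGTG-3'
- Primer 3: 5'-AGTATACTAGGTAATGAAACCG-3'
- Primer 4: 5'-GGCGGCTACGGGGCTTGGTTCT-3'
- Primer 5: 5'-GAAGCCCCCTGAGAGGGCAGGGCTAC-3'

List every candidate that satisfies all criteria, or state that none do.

Primer 1 (26 nt, A=5 T=5 G=12 C=4): 3' end GAA has 1 G/C, need ≥2 ✗; Tm = 64.9 + 41·(16 − 16.4)/26 = 64.3°C, outside 56.6–64.1°C ✗ — fails.
Primer 2 (22 nt, A=4 T=5 G=9 C=4): 3' end GTG has 2 G/C ✓; Tm = 64.9 + 41·(13 − 16.4)/22 = 58.6°C ✓ — passes.
Primer 3 (22 nt, A=9 T=5 G=5 C=3): 3' end CCG has 3 G/C ✓; Tm = 64.9 + 41·(8 − 16.4)/22 = 49.2°C, outside 56.6–64.1°C ✗ — fails.
Primer 4 (22 nt, A=1 T=6 G=10 C=5): 3' end TCT has 1 G/C, need ≥2 ✗; Tm = 64.9 + 41·(15 − 16.4)/22 = 62.3°C ✓ — fails.
Primer 5 (26 nt, A=6 T=2 G=10 C=8): 3' end TAC has 1 G/C, need ≥2 ✗; Tm = 64.9 + 41·(18 − 16.4)/26 = 67.4°C, outside 56.6–64.1°C ✗ — fails.

Primer 2 only.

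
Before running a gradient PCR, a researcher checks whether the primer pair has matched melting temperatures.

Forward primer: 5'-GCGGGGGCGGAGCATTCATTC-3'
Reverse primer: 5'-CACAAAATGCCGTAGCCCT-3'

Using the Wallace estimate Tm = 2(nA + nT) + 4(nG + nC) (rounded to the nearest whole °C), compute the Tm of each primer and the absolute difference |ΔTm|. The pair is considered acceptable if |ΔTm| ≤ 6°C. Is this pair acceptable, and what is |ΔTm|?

|ΔTm| = 12°C; the pair is not acceptable.

Forward: A=3 T=4 G=9 C=5 → Tm = 2·7 + 4·14 = 70°C.
Reverse: A=6 T=3 G=3 C=7 → Tm = 2·9 + 4·10 = 58°C.
|ΔTm| = |70 − 58| = 12°C, > 6°C.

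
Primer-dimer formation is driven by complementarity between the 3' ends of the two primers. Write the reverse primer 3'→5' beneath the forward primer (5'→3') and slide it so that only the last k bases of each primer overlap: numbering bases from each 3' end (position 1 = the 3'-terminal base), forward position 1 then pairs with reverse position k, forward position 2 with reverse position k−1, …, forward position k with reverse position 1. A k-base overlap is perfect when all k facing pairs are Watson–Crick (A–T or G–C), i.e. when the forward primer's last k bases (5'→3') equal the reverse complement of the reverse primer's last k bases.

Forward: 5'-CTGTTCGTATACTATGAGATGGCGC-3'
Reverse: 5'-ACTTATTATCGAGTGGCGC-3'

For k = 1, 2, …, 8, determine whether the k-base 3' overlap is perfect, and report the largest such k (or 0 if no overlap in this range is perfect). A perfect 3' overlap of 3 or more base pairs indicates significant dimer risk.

Longest perfect overlap: 4 complementary base pairs; significant dimer risk (threshold 3).

Last 8 bases (5'→3') — forward …GATGGCGC, reverse …AGTGGCGC.
Reverse complement of the reverse primer's last 8 bases: GCGCCACT; its first k bases are the reverse complement of the reverse primer's last k bases, so a perfect k-base overlap needs the forward primer's last k bases to equal them.
Comparing (forward last k vs required): k=1: C vs G ✗; k=2: GC vs GC ✓; k=3: CGC vs GCG ✗; k=4: GCGC vs GCGC ✓; k=5: GGCGC vs GCGCC ✗; k=6: TGGCGC vs GCGCCA ✗; k=7: ATGGCGC vs GCGCCAC ✗; k=8: GATGGCGC vs GCGCCACT ✗.
Perfect overlaps at k = 2, 4; the largest is 4.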